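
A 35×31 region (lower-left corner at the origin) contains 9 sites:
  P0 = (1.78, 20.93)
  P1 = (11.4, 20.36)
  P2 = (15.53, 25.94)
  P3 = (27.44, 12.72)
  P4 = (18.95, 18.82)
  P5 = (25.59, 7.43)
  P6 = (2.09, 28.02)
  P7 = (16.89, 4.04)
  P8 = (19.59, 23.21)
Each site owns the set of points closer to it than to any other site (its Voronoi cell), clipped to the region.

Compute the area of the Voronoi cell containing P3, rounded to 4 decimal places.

Area of P3's cell: 156.0496

1. box [0,35]×[0,31]: [(0, 0) (35, 0) (35, 31) (0, 31)]
2. ⊥bis P3·P0 via (14.61,16.825): [(9.2268, 0) (35, 0) (35, 31) (19.1453, 31)]  |A|=645.2321
3. ⊥bis P3·P1 via (19.42,16.54): [(11.5418, 0) (35, 0) (35, 31) (26.3074, 31)]  |A|=498.3362
4. ⊥bis P3·P2 via (21.485,19.33): [(20.1956, 18.1684) (11.5418, 0) (35, 0) (35, 31) (34.4386, 31)]  |A|=446.1682
5. ⊥bis P3·P4 via (23.195,15.77): [(33.5853, 30.2313) (11.8644, 0) (35, 0) (35, 31) (34.4386, 31)]  |A|=371.8531
6. ⊥bis P3·P5 via (26.515,10.075): [(33.5853, 30.2313) (20.5916, 12.1465) (35, 7.1077) (35, 31) (34.4386, 31)]  |A|=180.1393
7. ⊥bis P3·P6 via (14.765,20.37): [(33.5853, 30.2313) (20.5916, 12.1465) (35, 7.1077) (35, 31) (34.4386, 31)]  |A|=180.1393
8. ⊥bis P3·P7 via (22.165,8.38): [(33.5853, 30.2313) (20.5916, 12.1465) (35, 7.1077) (35, 31) (34.4386, 31)]  |A|=180.1393
9. ⊥bis P3·P8 via (23.515,17.965): [(26.234, 19.9997) (20.5916, 12.1465) (35, 7.1077) (35, 26.5596)]  |A|=156.0496
10. canonical 4-gon: [(26.234, 19.9997) (20.5916, 12.1465) (35, 7.1077) (35, 26.5596)]
11. shoelace: 156.0496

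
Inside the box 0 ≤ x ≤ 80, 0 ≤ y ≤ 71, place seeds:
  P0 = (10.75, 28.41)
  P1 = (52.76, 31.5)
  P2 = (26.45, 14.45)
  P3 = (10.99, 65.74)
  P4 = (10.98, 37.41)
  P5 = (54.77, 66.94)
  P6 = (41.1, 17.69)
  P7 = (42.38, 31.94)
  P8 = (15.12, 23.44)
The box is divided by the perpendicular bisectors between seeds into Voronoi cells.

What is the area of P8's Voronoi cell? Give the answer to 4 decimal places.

Area of P8's cell: 421.4988

1. box [0,80]×[0,71]: [(0, 0) (80, 0) (80, 71) (0, 71)]
2. ⊥bis P8·P0 via (12.935,25.925): [(0, 14.5516) (0, 0) (80, 0) (80, 71) (64.1988, 71)]  |A|=3868.0396
3. ⊥bis P8·P1 via (33.94,27.47): [(30.8902, 41.7126) (0, 14.5516) (0, 0) (39.8223, 0)]  |A|=1055.2945
4. ⊥bis P8·P2 via (20.785,18.945): [(32.5819, 33.8125) (30.8902, 41.7126) (0, 14.5516) (0, 0) (5.7527, 0)]  |A|=479.3073
5. ⊥bis P8·P3 via (13.055,44.59): [(32.5819, 33.8125) (30.8902, 41.7126) (0, 14.5516) (0, 0) (5.7527, 0)]  |A|=479.3073
6. ⊥bis P8·P4 via (13.05,30.425): [(32.5819, 33.8125) (32.0984, 36.07) (20.5962, 32.6613) (0, 14.5516) (0, 0) (5.7527, 0)]  |A|=444.7969
7. ⊥bis P8·P5 via (34.945,45.19): [(32.5819, 33.8125) (32.0984, 36.07) (20.5962, 32.6613) (0, 14.5516) (0, 0) (5.7527, 0)]  |A|=444.7969
8. ⊥bis P8·P6 via (28.11,20.565): [(30.4463, 31.121) (31.5025, 35.8934) (20.5962, 32.6613) (0, 14.5516) (0, 0) (5.7527, 0)]  |A|=440.4072
9. ⊥bis P8·P7 via (28.75,27.69): [(28.4605, 28.6184) (26.6413, 34.4528) (20.5962, 32.6613) (0, 14.5516) (0, 0) (5.7527, 0)]  |A|=421.4988
10. canonical 6-gon: [(28.4605, 28.6184) (26.6413, 34.4528) (20.5962, 32.6613) (0, 14.5516) (0, 0) (5.7527, 0)]
11. shoelace: 421.4988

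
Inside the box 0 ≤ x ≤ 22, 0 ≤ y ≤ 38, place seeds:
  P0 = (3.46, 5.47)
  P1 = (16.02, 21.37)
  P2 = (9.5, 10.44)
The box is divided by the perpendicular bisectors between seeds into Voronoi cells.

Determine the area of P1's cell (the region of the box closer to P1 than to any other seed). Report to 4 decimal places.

Area of P1's cell: 462.9926

1. box [0,22]×[0,38]: [(0, 0) (22, 0) (22, 38) (0, 38)]
2. ⊥bis P1·P0 via (9.74,13.42): [(0, 21.114) (22, 3.7354) (22, 38) (0, 38)]  |A|=562.6571
3. ⊥bis P1·P2 via (12.76,15.905): [(0, 23.5166) (22, 10.3931) (22, 38) (0, 38)]  |A|=462.9926
4. canonical 4-gon: [(0, 23.5166) (22, 10.3931) (22, 38) (0, 38)]
5. shoelace: 462.9926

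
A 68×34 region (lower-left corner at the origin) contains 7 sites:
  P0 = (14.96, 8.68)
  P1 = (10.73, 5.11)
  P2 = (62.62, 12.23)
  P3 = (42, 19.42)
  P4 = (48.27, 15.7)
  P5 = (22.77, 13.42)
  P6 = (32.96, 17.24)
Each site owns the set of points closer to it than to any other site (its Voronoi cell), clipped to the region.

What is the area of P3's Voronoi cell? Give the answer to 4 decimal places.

Area of P3's cell: 268.9902

1. box [0,68]×[0,34]: [(0, 0) (68, 0) (68, 34) (0, 34)]
2. ⊥bis P3·P0 via (28.48,14.05): [(34.0605, 0) (68, 0) (68, 34) (20.5561, 34)]  |A|=1383.5181
3. ⊥bis P3·P1 via (26.365,12.265): [(34.0605, 0) (68, 0) (68, 34) (20.5561, 34)]  |A|=1383.5181
4. ⊥bis P3·P2 via (52.31,15.825): [(34.0605, 0) (46.792, 0) (58.6475, 34) (20.5561, 34)]  |A|=863.9883
5. ⊥bis P3·P4 via (45.135,17.56): [(34.0605, 0) (34.7166, 0) (54.8889, 34) (20.5561, 34)]  |A|=594.8116
6. ⊥bis P3·P5 via (32.385,16.42): [(36.5461, 3.0836) (54.8889, 34) (26.8998, 34)]  |A|=432.6605
7. ⊥bis P3·P6 via (37.48,18.33): [(39.8243, 8.6088) (54.8889, 34) (33.7012, 34)]  |A|=268.9902
8. canonical 3-gon: [(39.8243, 8.6088) (54.8889, 34) (33.7012, 34)]
9. shoelace: 268.9902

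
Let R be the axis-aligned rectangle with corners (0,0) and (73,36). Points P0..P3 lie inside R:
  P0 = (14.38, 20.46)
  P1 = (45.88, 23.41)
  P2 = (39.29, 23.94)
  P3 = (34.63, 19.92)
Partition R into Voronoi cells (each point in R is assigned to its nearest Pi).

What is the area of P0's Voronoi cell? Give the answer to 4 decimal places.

Area of P0's cell: 880.0765

1. box [0,73]×[0,36]: [(0, 0) (73, 0) (73, 36) (0, 36)]
2. ⊥bis P0·P1 via (30.13,21.935): [(0, 0) (32.1842, 0) (28.8128, 36) (0, 36)]  |A|=1097.9466
3. ⊥bis P0·P2 via (26.835,22.2): [(0, 0) (29.9364, 0) (24.9071, 36) (0, 36)]  |A|=987.1831
4. ⊥bis P0·P3 via (24.505,20.19): [(0, 0) (23.9666, 0) (24.9235, 35.8828) (24.9071, 36) (0, 36)]  |A|=880.0765
5. canonical 5-gon: [(0, 0) (23.9666, 0) (24.9235, 35.8828) (24.9071, 36) (0, 36)]
6. shoelace: 880.0765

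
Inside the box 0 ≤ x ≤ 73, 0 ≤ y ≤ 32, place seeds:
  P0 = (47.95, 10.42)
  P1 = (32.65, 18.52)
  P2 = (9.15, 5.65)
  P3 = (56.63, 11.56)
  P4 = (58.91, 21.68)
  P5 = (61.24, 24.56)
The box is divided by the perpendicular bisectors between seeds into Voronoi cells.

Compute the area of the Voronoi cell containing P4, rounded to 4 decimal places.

1. box [0,73]×[0,32]: [(0, 0) (73, 0) (73, 32) (0, 32)]
2. ⊥bis P4·P0 via (53.43,16.05): [(69.9193, 0) (73, 0) (73, 32) (37.0434, 32)]  |A|=624.5962
3. ⊥bis P4·P1 via (45.78,20.1): [(45.3171, 23.9467) (69.9193, 0) (73, 0) (73, 32) (44.348, 32)]  |A|=595.1833
4. ⊥bis P4·P2 via (34.03,13.665): [(45.3171, 23.9467) (69.9193, 0) (73, 0) (73, 32) (44.348, 32)]  |A|=595.1833
5. ⊥bis P4·P3 via (57.77,16.62): [(45.3171, 23.9467) (51.3609, 18.0639) (73, 13.1887) (73, 32) (44.348, 32)]  |A|=424.6628
6. ⊥bis P4·P5 via (60.075,23.12): [(45.3171, 23.9467) (51.3609, 18.0639) (72.0999, 13.3915) (49.0989, 32) (44.348, 32)]  |A|=193.8149
7. canonical 5-gon: [(45.3171, 23.9467) (51.3609, 18.0639) (72.0999, 13.3915) (49.0989, 32) (44.348, 32)]
8. shoelace: 193.8149

Area of P4's cell: 193.8149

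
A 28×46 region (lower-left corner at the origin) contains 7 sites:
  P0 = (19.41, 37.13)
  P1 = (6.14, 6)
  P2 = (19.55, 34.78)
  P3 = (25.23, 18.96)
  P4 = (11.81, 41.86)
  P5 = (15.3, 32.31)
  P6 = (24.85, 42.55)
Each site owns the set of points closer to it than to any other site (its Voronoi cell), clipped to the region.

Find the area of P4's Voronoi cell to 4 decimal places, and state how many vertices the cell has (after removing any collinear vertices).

1. box [0,28]×[0,46]: [(0, 0) (28, 0) (28, 46) (0, 46)]
2. ⊥bis P4·P0 via (15.61,39.495): [(0, 14.4134) (19.6585, 46) (0, 46)]  |A|=310.4728
3. ⊥bis P4·P1 via (8.975,23.93): [(0, 25.3491) (6.1963, 24.3694) (19.6585, 46) (0, 46)]  |A|=276.5925
4. ⊥bis P4·P2 via (15.68,38.32): [(0, 25.3491) (3.3331, 24.8221) (13.173, 35.5793) (19.6585, 46) (0, 46)]  |A|=258.965
5. ⊥bis P4·P3 via (18.52,30.41): [(0, 25.3491) (3.3331, 24.8221) (13.173, 35.5793) (19.6585, 46) (0, 46)]  |A|=258.965
6. ⊥bis P4·P5 via (13.555,37.085): [(0, 32.1314) (14.2735, 37.3476) (19.6585, 46) (0, 46)]  |A|=184.0237
7. ⊥bis P4·P6 via (18.33,42.205): [(0, 32.1314) (14.2735, 37.3476) (18.249, 43.7353) (18.1292, 46) (0, 46)]  |A|=182.292
8. canonical 5-gon: [(0, 32.1314) (14.2735, 37.3476) (18.249, 43.7353) (18.1292, 46) (0, 46)]
9. shoelace: 182.292

Area of P4's cell: 182.2920 (5 vertices)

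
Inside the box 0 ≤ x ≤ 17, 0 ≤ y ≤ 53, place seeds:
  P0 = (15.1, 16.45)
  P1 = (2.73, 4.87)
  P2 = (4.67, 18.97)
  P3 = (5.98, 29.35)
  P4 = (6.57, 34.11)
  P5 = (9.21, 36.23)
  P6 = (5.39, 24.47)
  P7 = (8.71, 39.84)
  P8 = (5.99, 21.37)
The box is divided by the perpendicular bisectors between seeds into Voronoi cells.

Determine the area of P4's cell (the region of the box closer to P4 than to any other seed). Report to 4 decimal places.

1. box [0,17]×[0,53]: [(0, 0) (17, 0) (17, 53) (0, 53)]
2. ⊥bis P4·P0 via (10.835,25.28): [(0, 20.0466) (17, 28.2578) (17, 53) (0, 53)]  |A|=490.4132
3. ⊥bis P4·P1 via (4.65,19.49): [(0, 20.1007) (0.0881, 20.0891) (17, 28.2578) (17, 53) (0, 53)]  |A|=490.4108
4. ⊥bis P4·P2 via (5.62,26.54): [(0, 27.2453) (11.8301, 25.7607) (17, 28.2578) (17, 53) (0, 53)]  |A|=447.8323
5. ⊥bis P4·P3 via (6.275,31.73): [(0, 32.5078) (17, 30.4006) (17, 53) (0, 53)]  |A|=366.2784
6. ⊥bis P4·P5 via (7.89,35.17): [(0, 44.9953) (0, 32.5078) (11.1363, 31.1274)]  |A|=69.5322
7. ⊥bis P4·P6 via (5.98,29.29): [(0, 44.9953) (0, 32.5078) (11.1363, 31.1274)]  |A|=69.5322
8. ⊥bis P4·P7 via (7.64,36.975): [(5.9267, 37.6149) (0, 39.8283) (0, 32.5078) (11.1363, 31.1274)]  |A|=54.2208
9. ⊥bis P4·P8 via (6.28,27.74): [(5.9267, 37.6149) (0, 39.8283) (0, 32.5078) (11.1363, 31.1274)]  |A|=54.2208
10. canonical 4-gon: [(5.9267, 37.6149) (0, 39.8283) (0, 32.5078) (11.1363, 31.1274)]
11. shoelace: 54.2208

Area of P4's cell: 54.2208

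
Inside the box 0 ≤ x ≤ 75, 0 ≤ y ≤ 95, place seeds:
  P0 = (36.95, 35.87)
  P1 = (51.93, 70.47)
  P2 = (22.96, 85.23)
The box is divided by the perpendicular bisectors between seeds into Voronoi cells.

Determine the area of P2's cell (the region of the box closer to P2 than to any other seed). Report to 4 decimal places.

1. box [0,75]×[0,95]: [(0, 0) (75, 0) (75, 95) (0, 95)]
2. ⊥bis P2·P0 via (29.955,60.55): [(0, 52.0599) (75, 73.317) (75, 95) (0, 95)]  |A|=2423.3653
3. ⊥bis P2·P1 via (37.445,77.85): [(0, 52.0599) (28.4073, 60.1113) (46.1828, 95) (0, 95)]  |A|=1415.5336
4. canonical 4-gon: [(0, 52.0599) (28.4073, 60.1113) (46.1828, 95) (0, 95)]
5. shoelace: 1415.5336

Area of P2's cell: 1415.5336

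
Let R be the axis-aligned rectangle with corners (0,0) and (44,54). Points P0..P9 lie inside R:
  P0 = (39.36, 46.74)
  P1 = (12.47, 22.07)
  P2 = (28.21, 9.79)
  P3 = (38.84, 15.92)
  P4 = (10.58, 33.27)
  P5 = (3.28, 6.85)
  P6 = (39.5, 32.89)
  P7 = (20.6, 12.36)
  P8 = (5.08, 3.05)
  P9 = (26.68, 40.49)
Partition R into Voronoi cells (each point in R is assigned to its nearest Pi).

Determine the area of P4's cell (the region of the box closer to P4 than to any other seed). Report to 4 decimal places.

1. box [0,44]×[0,54]: [(0, 0) (44, 0) (44, 54) (0, 54)]
2. ⊥bis P4·P0 via (24.97,40.005): [(0, 0) (43.6937, 0) (18.4199, 54) (0, 54)]  |A|=1677.0658
3. ⊥bis P4·P1 via (11.525,27.67): [(0, 25.7252) (29.3364, 30.6757) (18.4199, 54) (0, 54)]  |A|=629.557
4. ⊥bis P4·P2 via (19.395,21.53): [(0, 25.7252) (29.3364, 30.6757) (18.4199, 54) (0, 54)]  |A|=629.557
5. ⊥bis P4·P3 via (24.71,24.595): [(0, 25.7252) (28.3399, 30.5075) (28.95, 31.5013) (18.4199, 54) (0, 54)]  |A|=629.1132
6. ⊥bis P4·P5 via (6.93,20.06): [(0, 25.7252) (28.3399, 30.5075) (28.95, 31.5013) (18.4199, 54) (0, 54)]  |A|=629.1132
7. ⊥bis P4·P6 via (25.04,33.08): [(0, 25.7252) (24.9988, 29.9437) (25.1266, 39.6704) (18.4199, 54) (0, 54)]  |A|=608.5083
8. ⊥bis P4·P7 via (15.59,22.815): [(0, 25.7252) (24.9988, 29.9437) (25.1266, 39.6704) (18.4199, 54) (0, 54)]  |A|=608.5083
9. ⊥bis P4·P8 via (7.83,18.16): [(0, 25.7252) (24.9988, 29.9437) (25.1266, 39.6704) (18.4199, 54) (0, 54)]  |A|=608.5083
10. ⊥bis P4·P9 via (18.63,36.88): [(0, 25.7252) (21.9698, 29.4326) (10.9526, 54) (0, 54)]  |A|=445.1346
11. canonical 4-gon: [(0, 25.7252) (21.9698, 29.4326) (10.9526, 54) (0, 54)]
12. shoelace: 445.1346

Area of P4's cell: 445.1346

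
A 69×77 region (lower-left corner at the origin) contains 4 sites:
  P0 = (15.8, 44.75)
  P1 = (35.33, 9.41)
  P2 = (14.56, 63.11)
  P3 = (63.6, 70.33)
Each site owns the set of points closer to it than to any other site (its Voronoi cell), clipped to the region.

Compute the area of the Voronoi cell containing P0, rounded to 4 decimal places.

Area of P0's cell: 1308.7915

1. box [0,69]×[0,77]: [(0, 0) (69, 0) (69, 77) (0, 77)]
2. ⊥bis P0·P1 via (25.565,27.08): [(0, 12.952) (69, 51.0836) (69, 77) (0, 77)]  |A|=3103.7743
3. ⊥bis P0·P2 via (15.18,53.93): [(0, 52.9048) (0, 12.952) (69, 51.0836) (69, 57.5649)]  |A|=1601.9781
4. ⊥bis P0·P3 via (39.7,57.54): [(40.7092, 55.6542) (0, 52.9048) (0, 12.952) (49.054, 40.0607)]  |A|=1308.7915
5. canonical 4-gon: [(40.7092, 55.6542) (0, 52.9048) (0, 12.952) (49.054, 40.0607)]
6. shoelace: 1308.7915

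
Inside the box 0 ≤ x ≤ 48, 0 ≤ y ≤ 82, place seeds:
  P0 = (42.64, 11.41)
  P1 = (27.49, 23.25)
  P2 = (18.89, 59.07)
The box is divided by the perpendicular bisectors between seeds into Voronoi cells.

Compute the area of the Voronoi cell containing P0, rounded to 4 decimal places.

1. box [0,48]×[0,82]: [(0, 0) (48, 0) (48, 82) (0, 82)]
2. ⊥bis P0·P1 via (35.065,17.33): [(21.5213, 0) (48, 0) (48, 33.8811)]  |A|=448.5642
3. ⊥bis P0·P2 via (30.765,35.24): [(21.5213, 0) (48, 0) (48, 33.8811)]  |A|=448.5642
4. canonical 3-gon: [(21.5213, 0) (48, 0) (48, 33.8811)]
5. shoelace: 448.5642

Area of P0's cell: 448.5642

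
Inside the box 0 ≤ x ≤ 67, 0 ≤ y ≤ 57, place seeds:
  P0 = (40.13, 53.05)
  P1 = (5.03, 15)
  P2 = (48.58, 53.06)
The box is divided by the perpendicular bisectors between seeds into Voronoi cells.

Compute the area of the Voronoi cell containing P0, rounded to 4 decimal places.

Area of P0's cell: 1003.4845

1. box [0,67]×[0,57]: [(0, 0) (67, 0) (67, 57) (0, 57)]
2. ⊥bis P0·P1 via (22.58,34.025): [(0, 54.8544) (59.4647, 0) (67, 0) (67, 57) (0, 57)]  |A|=2188.0516
3. ⊥bis P0·P2 via (44.355,53.055): [(0, 54.8544) (44.4013, 13.8955) (44.3503, 57) (0, 57)]  |A|=1003.4845
4. canonical 4-gon: [(0, 54.8544) (44.4013, 13.8955) (44.3503, 57) (0, 57)]
5. shoelace: 1003.4845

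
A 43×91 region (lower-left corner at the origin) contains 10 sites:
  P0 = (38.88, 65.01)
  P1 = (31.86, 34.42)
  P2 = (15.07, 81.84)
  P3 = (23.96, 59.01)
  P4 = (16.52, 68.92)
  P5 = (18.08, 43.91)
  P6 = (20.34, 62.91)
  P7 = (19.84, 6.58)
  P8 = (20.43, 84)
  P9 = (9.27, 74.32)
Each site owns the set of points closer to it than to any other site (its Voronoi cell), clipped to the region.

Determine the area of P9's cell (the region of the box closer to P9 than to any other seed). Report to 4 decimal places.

Area of P9's cell: 259.7354

1. box [0,43]×[0,91]: [(0, 0) (43, 0) (43, 91) (0, 91)]
2. ⊥bis P9·P0 via (24.075,69.665): [(0, 0) (2.1709, 0) (30.7832, 91) (0, 91)]  |A|=1499.4089
3. ⊥bis P9·P1 via (20.565,54.37): [(0, 42.7268) (18.9846, 53.4752) (30.7832, 91) (0, 91)]  |A|=1035.7892
4. ⊥bis P9·P2 via (12.17,78.08): [(0, 87.4664) (0, 42.7268) (18.9846, 53.4752) (23.8809, 69.0477)]  |A|=655.7156
5. ⊥bis P9·P3 via (16.615,66.665): [(21.2295, 71.0926) (0, 87.4664) (0, 50.7228)]  |A|=390.0239
6. ⊥bis P9·P4 via (12.895,71.62): [(15.6865, 75.3678) (0, 87.4664) (0, 54.3073)]  |A|=260.0753
7. ⊥bis P9·P5 via (13.675,59.115): [(0.8035, 55.386) (15.6865, 75.3678) (0, 87.4664) (0, 55.1533)]  |A|=259.7354
8. ⊥bis P9·P6 via (14.805,68.615): [(0.8035, 55.386) (15.6865, 75.3678) (0, 87.4664) (0, 55.1533)]  |A|=259.7354
9. ⊥bis P9·P7 via (14.555,40.45): [(0.8035, 55.386) (15.6865, 75.3678) (0, 87.4664) (0, 55.1533)]  |A|=259.7354
10. ⊥bis P9·P8 via (14.85,79.16): [(0.8035, 55.386) (15.6865, 75.3678) (0, 87.4664) (0, 55.1533)]  |A|=259.7354
11. canonical 4-gon: [(0.8035, 55.386) (15.6865, 75.3678) (0, 87.4664) (0, 55.1533)]
12. shoelace: 259.7354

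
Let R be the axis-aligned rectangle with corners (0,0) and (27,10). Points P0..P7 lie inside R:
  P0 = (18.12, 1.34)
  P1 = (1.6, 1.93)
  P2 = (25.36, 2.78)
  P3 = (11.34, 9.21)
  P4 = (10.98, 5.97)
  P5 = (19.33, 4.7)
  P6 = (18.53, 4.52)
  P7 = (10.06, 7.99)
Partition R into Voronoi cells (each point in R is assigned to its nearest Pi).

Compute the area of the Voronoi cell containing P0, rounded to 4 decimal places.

Area of P0's cell: 25.3010

1. box [0,27]×[0,10]: [(0, 0) (27, 0) (27, 10) (0, 10)]
2. ⊥bis P0·P1 via (9.86,1.635): [(9.8016, 0) (27, 0) (27, 10) (10.1587, 10)]  |A|=170.1982
3. ⊥bis P0·P2 via (21.74,2.06): [(9.8016, 0) (22.1497, 0) (20.1608, 10) (10.1587, 10)]  |A|=111.7507
4. ⊥bis P0·P3 via (14.73,5.275): [(9.8395, 1.0619) (9.8016, 0) (22.1497, 0) (20.1687, 9.9604)]  |A|=66.8114
5. ⊥bis P0·P4 via (14.55,3.655): [(16.7024, 6.9742) (12.1799, 0) (22.1497, 0) (20.1687, 9.9604)]  |A|=54.9865
6. ⊥bis P0·P5 via (18.725,3.02): [(15.0066, 4.3591) (12.1799, 0) (22.1497, 0) (21.7669, 1.9245)]  |A|=27.769
7. ⊥bis P0·P6 via (18.325,2.93): [(19.3374, 2.7995) (14.4074, 3.4351) (12.1799, 0) (22.1497, 0) (21.7669, 1.9245)]  |A|=25.301
8. ⊥bis P0·P7 via (14.09,4.665): [(19.3374, 2.7995) (14.4074, 3.4351) (12.1799, 0) (22.1497, 0) (21.7669, 1.9245)]  |A|=25.301
9. canonical 5-gon: [(19.3374, 2.7995) (14.4074, 3.4351) (12.1799, 0) (22.1497, 0) (21.7669, 1.9245)]
10. shoelace: 25.301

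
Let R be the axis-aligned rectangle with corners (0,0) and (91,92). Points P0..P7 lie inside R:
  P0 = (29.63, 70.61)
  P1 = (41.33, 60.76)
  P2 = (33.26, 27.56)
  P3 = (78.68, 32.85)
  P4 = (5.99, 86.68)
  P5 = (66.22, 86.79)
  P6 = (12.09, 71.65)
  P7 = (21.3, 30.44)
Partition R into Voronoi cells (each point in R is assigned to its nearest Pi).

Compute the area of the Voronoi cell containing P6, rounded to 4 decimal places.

Area of P6's cell: 621.5378

1. box [0,91]×[0,92]: [(0, 0) (91, 0) (91, 92) (0, 92)]
2. ⊥bis P6·P0 via (20.86,71.13): [(0, 0) (16.6425, 0) (22.0974, 92) (0, 92)]  |A|=1782.0369
3. ⊥bis P6·P1 via (26.71,66.205): [(0, 0) (2.0529, 0) (19.405, 46.5908) (22.0974, 92) (0, 92)]  |A|=1442.1673
4. ⊥bis P6·P2 via (22.675,49.605): [(0, 38.7175) (19.4931, 48.0772) (22.0974, 92) (0, 92)]  |A|=1004.612
5. ⊥bis P6·P3 via (45.385,52.25): [(0, 38.7175) (19.4931, 48.0772) (22.0974, 92) (0, 92)]  |A|=1004.612
6. ⊥bis P6·P4 via (9.04,79.165): [(0, 75.4961) (0, 38.7175) (19.4931, 48.0772) (21.6396, 84.2786)]  |A|=740.7313
7. ⊥bis P6·P5 via (39.155,79.22): [(0, 75.4961) (0, 38.7175) (19.4931, 48.0772) (21.6396, 84.2786)]  |A|=740.7313
8. ⊥bis P6·P7 via (16.695,51.045): [(0, 75.4961) (0, 47.3138) (19.709, 51.7186) (21.6396, 84.2786)]  |A|=621.5378
9. canonical 4-gon: [(0, 75.4961) (0, 47.3138) (19.709, 51.7186) (21.6396, 84.2786)]
10. shoelace: 621.5378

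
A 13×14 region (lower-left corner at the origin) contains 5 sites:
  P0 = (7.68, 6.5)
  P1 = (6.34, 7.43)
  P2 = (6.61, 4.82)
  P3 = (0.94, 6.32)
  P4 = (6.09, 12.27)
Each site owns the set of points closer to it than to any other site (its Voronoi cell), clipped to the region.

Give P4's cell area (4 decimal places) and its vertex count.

1. box [0,13]×[0,14]: [(0, 0) (13, 0) (13, 14) (0, 14)]
2. ⊥bis P4·P0 via (6.885,9.385): [(0, 7.4877) (13, 11.0701) (13, 14) (0, 14)]  |A|=61.3742
3. ⊥bis P4·P1 via (6.215,9.85): [(0, 9.529) (9.1163, 9.9999) (13, 11.0701) (13, 14) (0, 14)]  |A|=52.07
4. ⊥bis P4·P2 via (6.35,8.545): [(0, 9.529) (9.1163, 9.9999) (13, 11.0701) (13, 14) (0, 14)]  |A|=52.07
5. ⊥bis P4·P3 via (3.515,9.295): [(0, 12.3374) (3.0619, 9.6871) (9.1163, 9.9999) (13, 11.0701) (13, 14) (0, 14)]  |A|=47.7704
6. canonical 6-gon: [(0, 12.3374) (3.0619, 9.6871) (9.1163, 9.9999) (13, 11.0701) (13, 14) (0, 14)]
7. shoelace: 47.7704

Area of P4's cell: 47.7704 (6 vertices)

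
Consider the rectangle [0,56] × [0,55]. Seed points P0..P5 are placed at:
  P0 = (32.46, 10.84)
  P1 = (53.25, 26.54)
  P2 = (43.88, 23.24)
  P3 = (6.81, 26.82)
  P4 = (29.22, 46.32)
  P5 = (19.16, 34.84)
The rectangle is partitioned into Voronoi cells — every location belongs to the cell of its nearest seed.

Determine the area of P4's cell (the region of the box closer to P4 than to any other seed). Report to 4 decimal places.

1. box [0,56]×[0,55]: [(0, 0) (56, 0) (56, 55) (0, 55)]
2. ⊥bis P4·P0 via (30.84,28.58): [(0, 25.7637) (56, 30.8776) (56, 55) (0, 55)]  |A|=1494.0434
3. ⊥bis P4·P1 via (41.235,36.43): [(0, 25.7637) (35.0931, 28.9684) (56, 54.3675) (56, 55) (0, 55)]  |A|=1248.4928
4. ⊥bis P4·P2 via (36.55,34.78): [(0, 25.7637) (26.1088, 28.148) (43.5222, 39.2086) (56, 54.3675) (56, 55) (0, 55)]  |A|=1205.9503
5. ⊥bis P4·P3 via (18.015,36.57): [(25.3998, 28.0832) (26.1088, 28.148) (43.5222, 39.2086) (56, 54.3675) (56, 55) (1.9782, 55)]  |A|=808.0298
6. ⊥bis P4·P5 via (24.19,40.58): [(33.2214, 32.6657) (43.5222, 39.2086) (56, 54.3675) (56, 55) (7.7346, 55)]  |A|=583.4444
7. canonical 5-gon: [(33.2214, 32.6657) (43.5222, 39.2086) (56, 54.3675) (56, 55) (7.7346, 55)]
8. shoelace: 583.4444

Area of P4's cell: 583.4444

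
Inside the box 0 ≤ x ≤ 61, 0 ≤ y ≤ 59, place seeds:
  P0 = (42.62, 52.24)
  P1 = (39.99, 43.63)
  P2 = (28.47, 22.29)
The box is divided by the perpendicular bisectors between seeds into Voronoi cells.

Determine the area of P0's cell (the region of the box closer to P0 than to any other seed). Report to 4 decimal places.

1. box [0,61]×[0,59]: [(0, 0) (61, 0) (61, 59) (0, 59)]
2. ⊥bis P0·P1 via (41.305,47.935): [(61, 41.919) (61, 59) (5.0808, 59)]  |A|=477.5782
3. ⊥bis P0·P2 via (35.545,37.265): [(61, 41.919) (61, 59) (5.0808, 59)]  |A|=477.5782
4. canonical 3-gon: [(61, 41.919) (61, 59) (5.0808, 59)]
5. shoelace: 477.5782

Area of P0's cell: 477.5782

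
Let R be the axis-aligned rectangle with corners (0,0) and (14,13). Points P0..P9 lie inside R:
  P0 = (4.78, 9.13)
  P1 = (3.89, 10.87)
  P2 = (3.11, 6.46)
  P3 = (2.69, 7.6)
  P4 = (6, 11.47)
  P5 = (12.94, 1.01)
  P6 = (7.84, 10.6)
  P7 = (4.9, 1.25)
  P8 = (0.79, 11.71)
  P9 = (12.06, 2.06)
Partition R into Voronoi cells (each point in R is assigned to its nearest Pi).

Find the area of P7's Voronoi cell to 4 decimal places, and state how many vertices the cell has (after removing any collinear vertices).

1. box [0,14]×[0,13]: [(0, 0) (14, 0) (14, 13) (0, 13)]
2. ⊥bis P7·P0 via (4.84,5.19): [(0, 5.1163) (0, 0) (14, 0) (14, 5.3295)]  |A|=73.1205
3. ⊥bis P7·P1 via (4.395,6.06): [(0, 5.1163) (0, 0) (14, 0) (14, 5.3295)]  |A|=73.1205
4. ⊥bis P7·P2 via (4.005,3.855): [(8.0322, 5.2386) (0, 2.479) (0, 0) (14, 0) (14, 5.3295)]  |A|=62.5289
5. ⊥bis P7·P3 via (3.795,4.425): [(8.0322, 5.2386) (0, 2.479) (0, 0) (14, 0) (14, 5.3295)]  |A|=62.5289
6. ⊥bis P7·P4 via (5.45,6.36): [(8.0322, 5.2386) (0, 2.479) (0, 0) (14, 0) (14, 5.3295)]  |A|=62.5289
7. ⊥bis P7·P5 via (8.92,1.13): [(9.0431, 5.254) (8.0322, 5.2386) (0, 2.479) (0, 0) (8.8863, 0)]  |A|=35.8863
8. ⊥bis P7·P6 via (6.37,5.925): [(9.0381, 5.086) (8.5288, 5.2462) (8.0322, 5.2386) (0, 2.479) (0, 0) (8.8863, 0)]  |A|=35.8431
9. ⊥bis P7·P8 via (2.845,6.48): [(9.0381, 5.086) (8.5288, 5.2462) (8.0322, 5.2386) (0, 2.479) (0, 0) (8.8863, 0)]  |A|=35.8431
10. ⊥bis P7·P9 via (8.48,1.655): [(8.0745, 5.2393) (8.0322, 5.2386) (0, 2.479) (0, 0) (8.6672, 0)]  |A|=32.7691
11. canonical 5-gon: [(8.0745, 5.2393) (8.0322, 5.2386) (0, 2.479) (0, 0) (8.6672, 0)]
12. shoelace: 32.7691

Area of P7's cell: 32.7691 (5 vertices)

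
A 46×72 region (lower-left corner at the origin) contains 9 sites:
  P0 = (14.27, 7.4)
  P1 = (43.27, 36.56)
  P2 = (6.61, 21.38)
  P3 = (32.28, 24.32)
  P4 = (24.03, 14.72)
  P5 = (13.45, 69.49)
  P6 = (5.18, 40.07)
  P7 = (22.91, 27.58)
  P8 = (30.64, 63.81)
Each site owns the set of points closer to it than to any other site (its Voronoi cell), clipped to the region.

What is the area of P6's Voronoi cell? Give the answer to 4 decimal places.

Area of P6's cell: 438.4433

1. box [0,46]×[0,72]: [(0, 0) (46, 0) (46, 72) (0, 72)]
2. ⊥bis P6·P0 via (9.725,23.735): [(0, 21.0291) (46, 33.828) (46, 72) (0, 72)]  |A|=2050.2846
3. ⊥bis P6·P1 via (24.225,38.315): [(0, 21.0291) (23.2277, 27.4919) (27.3291, 72) (0, 72)]  |A|=1200.1488
4. ⊥bis P6·P2 via (5.895,30.725): [(0, 30.274) (23.6508, 32.0835) (27.3291, 72) (0, 72)]  |A|=1038.8667
5. ⊥bis P6·P3 via (18.73,32.195): [(0, 30.274) (18.4332, 31.6843) (24.5902, 42.2783) (27.3291, 72) (0, 72)]  |A|=1012.4582
6. ⊥bis P6·P4 via (14.605,27.395): [(0, 30.274) (18.4332, 31.6843) (24.5902, 42.2783) (27.3291, 72) (0, 72)]  |A|=1012.4582
7. ⊥bis P6·P5 via (9.315,54.78): [(0, 57.3985) (0, 30.274) (18.4332, 31.6843) (24.5902, 42.2783) (25.3275, 50.2789)]  |A|=530.739
8. ⊥bis P6·P7 via (14.045,33.825): [(0, 57.3985) (0, 30.274) (12.2011, 31.2075) (25.281, 49.775) (25.3275, 50.2789)]  |A|=456.5808
9. ⊥bis P6·P8 via (17.91,51.94): [(17.3743, 52.5145) (0, 57.3985) (0, 30.274) (12.2011, 31.2075) (22.9776, 46.5052)]  |A|=438.4433
10. canonical 5-gon: [(17.3743, 52.5145) (0, 57.3985) (0, 30.274) (12.2011, 31.2075) (22.9776, 46.5052)]
11. shoelace: 438.4433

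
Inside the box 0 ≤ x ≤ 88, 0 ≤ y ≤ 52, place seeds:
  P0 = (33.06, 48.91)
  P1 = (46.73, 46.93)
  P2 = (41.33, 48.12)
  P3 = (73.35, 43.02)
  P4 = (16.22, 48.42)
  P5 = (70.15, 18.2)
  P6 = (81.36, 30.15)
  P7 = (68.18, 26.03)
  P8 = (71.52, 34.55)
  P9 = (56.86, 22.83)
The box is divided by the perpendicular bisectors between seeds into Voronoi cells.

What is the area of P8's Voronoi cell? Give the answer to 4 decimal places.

1. box [0,88]×[0,52]: [(0, 0) (88, 0) (88, 52) (0, 52)]
2. ⊥bis P8·P0 via (52.29,41.73): [(36.7091, 0) (88, 0) (88, 52) (56.1246, 52)]  |A|=2162.3258
3. ⊥bis P8·P1 via (59.125,40.74): [(38.7797, 0) (88, 0) (88, 52) (64.7482, 52)]  |A|=1884.2762
4. ⊥bis P8·P2 via (56.425,41.335): [(38.7797, 0) (88, 0) (88, 52) (64.7482, 52)]  |A|=1884.2762
5. ⊥bis P8·P3 via (72.435,38.785): [(59.54, 41.571) (38.7797, 0) (88, 0) (88, 35.4221)]  |A|=1527.1265
6. ⊥bis P8·P4 via (43.87,41.485): [(59.54, 41.571) (38.7797, 0) (88, 0) (88, 35.4221)]  |A|=1527.1265
7. ⊥bis P8·P5 via (70.835,26.375): [(59.54, 41.571) (52.7097, 27.8938) (88, 24.9367) (88, 35.4221)]  |A|=400.6436
8. ⊥bis P8·P6 via (76.44,32.35): [(78.7111, 37.429) (59.54, 41.571) (52.7097, 27.8938) (73.6623, 26.1381)]  |A|=267.9694
9. ⊥bis P8·P7 via (69.85,30.29): [(74.6734, 28.3992) (78.7111, 37.429) (59.54, 41.571) (56.5166, 35.5169)]  |A|=160.6397
10. ⊥bis P8·P9 via (64.19,28.69): [(59.7435, 34.2519) (74.6734, 28.3992) (78.7111, 37.429) (59.54, 41.571) (57.3685, 37.2227)]  |A|=157.3487
11. canonical 5-gon: [(59.7435, 34.2519) (74.6734, 28.3992) (78.7111, 37.429) (59.54, 41.571) (57.3685, 37.2227)]
12. shoelace: 157.3487

Area of P8's cell: 157.3487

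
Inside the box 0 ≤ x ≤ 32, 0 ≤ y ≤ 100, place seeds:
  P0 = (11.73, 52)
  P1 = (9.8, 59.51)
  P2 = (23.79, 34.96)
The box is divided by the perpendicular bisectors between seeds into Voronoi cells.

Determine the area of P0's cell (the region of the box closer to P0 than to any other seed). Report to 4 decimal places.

1. box [0,32]×[0,100]: [(0, 0) (32, 0) (32, 100) (0, 100)]
2. ⊥bis P0·P1 via (10.765,55.755): [(0, 52.9885) (0, 0) (32, 0) (32, 61.2122)]  |A|=1827.2111
3. ⊥bis P0·P2 via (17.76,43.48): [(0, 52.9885) (0, 30.9104) (32, 53.5583) (32, 61.2122)]  |A|=475.7114
4. canonical 4-gon: [(0, 52.9885) (0, 30.9104) (32, 53.5583) (32, 61.2122)]
5. shoelace: 475.7114

Area of P0's cell: 475.7114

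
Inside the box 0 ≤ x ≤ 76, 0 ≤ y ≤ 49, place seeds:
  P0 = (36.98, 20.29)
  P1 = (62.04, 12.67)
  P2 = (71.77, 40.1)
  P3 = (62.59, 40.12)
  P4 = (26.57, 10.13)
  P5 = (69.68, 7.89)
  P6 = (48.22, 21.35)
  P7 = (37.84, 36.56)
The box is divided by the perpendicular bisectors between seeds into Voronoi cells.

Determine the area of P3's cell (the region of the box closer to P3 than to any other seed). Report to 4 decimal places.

1. box [0,76]×[0,49]: [(0, 0) (76, 0) (76, 49) (0, 49)]
2. ⊥bis P3·P0 via (49.785,30.205): [(73.1729, 0) (76, 0) (76, 49) (35.2319, 49)]  |A|=1068.0814
3. ⊥bis P3·P1 via (62.315,26.395): [(52.5841, 26.59) (76, 26.1208) (76, 49) (35.2319, 49)]  |A|=724.6752
4. ⊥bis P3·P2 via (67.18,40.11): [(52.5841, 26.59) (67.1499, 26.2981) (67.1994, 49) (35.2319, 49)]  |A|=523.5382
5. ⊥bis P3·P4 via (44.58,25.125): [(52.5841, 26.59) (67.1499, 26.2981) (67.1994, 49) (35.2319, 49)]  |A|=523.5382
6. ⊥bis P3·P5 via (66.135,24.005): [(52.5841, 26.59) (67.1499, 26.2981) (67.1994, 49) (35.2319, 49)]  |A|=523.5382
7. ⊥bis P3·P6 via (55.405,30.735): [(40.5957, 42.0727) (61.0405, 26.4205) (67.1499, 26.2981) (67.1994, 49) (35.2319, 49)]  |A|=459.0898
8. ⊥bis P3·P7 via (50.215,38.34): [(50.802, 34.259) (61.0405, 26.4205) (67.1499, 26.2981) (67.1994, 49) (48.6817, 49)]  |A|=345.5631
9. canonical 5-gon: [(50.802, 34.259) (61.0405, 26.4205) (67.1499, 26.2981) (67.1994, 49) (48.6817, 49)]
10. shoelace: 345.5631

Area of P3's cell: 345.5631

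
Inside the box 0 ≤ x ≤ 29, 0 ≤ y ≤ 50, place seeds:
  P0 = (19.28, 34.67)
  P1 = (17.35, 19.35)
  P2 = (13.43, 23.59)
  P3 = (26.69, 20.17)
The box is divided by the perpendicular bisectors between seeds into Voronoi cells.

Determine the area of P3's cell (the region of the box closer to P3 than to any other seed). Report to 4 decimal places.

1. box [0,29]×[0,50]: [(0, 0) (29, 0) (29, 50) (0, 50)]
2. ⊥bis P3·P0 via (22.985,27.42): [(0, 15.6739) (0, 0) (29, 0) (29, 30.4939)]  |A|=669.4323
3. ⊥bis P3·P1 via (22.02,19.76): [(21.4178, 26.6191) (23.7548, 0) (29, 0) (29, 30.4939)]  |A|=185.4162
4. ⊥bis P3·P2 via (20.06,21.88): [(21.4178, 26.6191) (23.7548, 0) (29, 0) (29, 30.4939)]  |A|=185.4162
5. canonical 4-gon: [(21.4178, 26.6191) (23.7548, 0) (29, 0) (29, 30.4939)]
6. shoelace: 185.4162

Area of P3's cell: 185.4162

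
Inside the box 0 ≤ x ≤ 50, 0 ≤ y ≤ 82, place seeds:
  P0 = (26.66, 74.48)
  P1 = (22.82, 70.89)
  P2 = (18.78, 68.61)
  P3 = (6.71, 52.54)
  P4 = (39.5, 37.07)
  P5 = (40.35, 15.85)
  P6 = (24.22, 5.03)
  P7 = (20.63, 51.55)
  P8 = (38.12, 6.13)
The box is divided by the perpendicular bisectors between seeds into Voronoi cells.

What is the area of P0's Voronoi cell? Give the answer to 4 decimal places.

Area of P0's cell: 524.8963

1. box [0,50]×[0,82]: [(0, 0) (50, 0) (50, 82) (0, 82)]
2. ⊥bis P0·P1 via (24.74,72.685): [(50, 45.6659) (50, 82) (16.0314, 82)]  |A|=617.1076
3. ⊥bis P0·P2 via (22.72,71.545): [(50, 45.6659) (50, 82) (16.0314, 82)]  |A|=617.1076
4. ⊥bis P0·P3 via (16.685,63.51): [(50, 45.6659) (50, 82) (16.0314, 82)]  |A|=617.1076
5. ⊥bis P0·P4 via (33.08,55.775): [(38.7346, 57.7158) (50, 61.5823) (50, 82) (16.0314, 82)]  |A|=527.4556
6. ⊥bis P0·P5 via (33.505,45.165): [(38.7346, 57.7158) (50, 61.5823) (50, 82) (16.0314, 82)]  |A|=527.4556
7. ⊥bis P0·P6 via (25.44,39.755): [(38.7346, 57.7158) (50, 61.5823) (50, 82) (16.0314, 82)]  |A|=527.4556
8. ⊥bis P0·P7 via (23.645,63.015): [(37.0846, 59.4807) (40.9303, 58.4694) (50, 61.5823) (50, 82) (16.0314, 82)]  |A|=524.8963
9. ⊥bis P0·P8 via (32.39,40.305): [(37.0846, 59.4807) (40.9303, 58.4694) (50, 61.5823) (50, 82) (16.0314, 82)]  |A|=524.8963
10. canonical 5-gon: [(37.0846, 59.4807) (40.9303, 58.4694) (50, 61.5823) (50, 82) (16.0314, 82)]
11. shoelace: 524.8963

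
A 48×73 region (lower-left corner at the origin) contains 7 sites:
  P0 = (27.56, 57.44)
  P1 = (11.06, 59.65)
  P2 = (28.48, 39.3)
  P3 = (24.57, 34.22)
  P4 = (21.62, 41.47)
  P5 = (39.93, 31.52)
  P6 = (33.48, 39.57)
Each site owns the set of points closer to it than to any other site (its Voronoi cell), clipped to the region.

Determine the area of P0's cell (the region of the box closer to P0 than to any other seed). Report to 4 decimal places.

Area of P0's cell: 630.2609

1. box [0,48]×[0,73]: [(0, 0) (48, 0) (48, 73) (0, 73)]
2. ⊥bis P0·P1 via (19.31,58.545): [(11.4685, 0) (48, 0) (48, 73) (21.2461, 73)]  |A|=2309.9167
3. ⊥bis P0·P2 via (28.02,48.37): [(17.8783, 47.8556) (48, 49.3833) (48, 73) (21.2461, 73)]  |A|=692.0424
4. ⊥bis P0·P3 via (26.065,45.83): [(17.8783, 47.8556) (48, 49.3833) (48, 73) (21.2461, 73)]  |A|=692.0424
5. ⊥bis P0·P4 via (24.59,49.455): [(18.4008, 51.757) (27.5686, 48.3471) (48, 49.3833) (48, 73) (21.2461, 73)]  |A|=673.2679
6. ⊥bis P0·P5 via (33.745,44.48): [(18.4008, 51.757) (27.5686, 48.3471) (43.546, 49.1574) (48, 51.283) (48, 73) (21.2461, 73)]  |A|=669.0373
7. ⊥bis P0·P6 via (30.52,48.505): [(18.4008, 51.757) (27.5686, 48.3471) (30.4907, 48.4953) (48, 54.2958) (48, 73) (21.2461, 73)]  |A|=630.2609
8. canonical 6-gon: [(18.4008, 51.757) (27.5686, 48.3471) (30.4907, 48.4953) (48, 54.2958) (48, 73) (21.2461, 73)]
9. shoelace: 630.2609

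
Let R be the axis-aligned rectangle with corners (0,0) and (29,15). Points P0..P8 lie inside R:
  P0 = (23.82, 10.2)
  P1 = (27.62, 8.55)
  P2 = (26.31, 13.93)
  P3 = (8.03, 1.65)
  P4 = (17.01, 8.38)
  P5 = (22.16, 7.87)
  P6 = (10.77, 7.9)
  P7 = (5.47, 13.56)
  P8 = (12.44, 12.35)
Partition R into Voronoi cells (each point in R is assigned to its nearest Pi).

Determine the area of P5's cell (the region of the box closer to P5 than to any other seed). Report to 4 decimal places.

Area of P5's cell: 57.7070

1. box [0,29]×[0,15]: [(0, 0) (29, 0) (29, 15) (0, 15)]
2. ⊥bis P5·P0 via (22.99,9.035): [(0, 0) (29, 0) (29, 4.7532) (14.6174, 15) (0, 15)]  |A|=361.3124
3. ⊥bis P5·P1 via (24.89,8.21): [(0, 0) (25.9125, 0) (24.9622, 7.6299) (14.6174, 15) (0, 15)]  |A|=339.9376
4. ⊥bis P5·P2 via (24.235,10.9): [(0, 0) (25.9125, 0) (24.9622, 7.6299) (14.6174, 15) (0, 15)]  |A|=339.9376
5. ⊥bis P5·P3 via (15.095,4.76): [(17.1903, 0) (25.9125, 0) (24.9622, 7.6299) (14.6174, 15) (10.5874, 15)]  |A|=131.6047
6. ⊥bis P5·P4 via (19.585,8.125): [(18.7804, 0) (25.9125, 0) (24.9622, 7.6299) (19.8936, 11.241)]  |A|=57.707
7. ⊥bis P5·P6 via (16.465,7.885): [(18.7804, 0) (25.9125, 0) (24.9622, 7.6299) (19.8936, 11.241)]  |A|=57.707
8. ⊥bis P5·P7 via (13.815,10.715): [(18.7804, 0) (25.9125, 0) (24.9622, 7.6299) (19.8936, 11.241)]  |A|=57.707
9. ⊥bis P5·P8 via (17.3,10.11): [(18.7804, 0) (25.9125, 0) (24.9622, 7.6299) (19.8936, 11.241)]  |A|=57.707
10. canonical 4-gon: [(18.7804, 0) (25.9125, 0) (24.9622, 7.6299) (19.8936, 11.241)]
11. shoelace: 57.707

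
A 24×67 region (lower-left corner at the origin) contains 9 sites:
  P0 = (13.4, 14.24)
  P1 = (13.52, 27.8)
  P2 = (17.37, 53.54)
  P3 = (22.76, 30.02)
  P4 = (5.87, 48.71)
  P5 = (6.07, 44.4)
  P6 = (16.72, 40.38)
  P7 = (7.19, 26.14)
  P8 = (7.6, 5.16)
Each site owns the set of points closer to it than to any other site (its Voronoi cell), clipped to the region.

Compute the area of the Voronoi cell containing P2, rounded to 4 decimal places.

Area of P2's cell: 298.2294

1. box [0,24]×[0,67]: [(0, 0) (24, 0) (24, 67) (0, 67)]
2. ⊥bis P2·P0 via (15.385,33.89): [(0, 35.4442) (24, 33.0197) (24, 67) (0, 67)]  |A|=786.4333
3. ⊥bis P2·P1 via (15.445,40.67): [(0, 42.9801) (24, 39.3904) (24, 67) (0, 67)]  |A|=619.5533
4. ⊥bis P2·P3 via (20.065,41.78): [(0, 42.9801) (15.3097, 40.6902) (24, 42.6818) (24, 67) (0, 67)]  |A|=605.2518
5. ⊥bis P2·P4 via (11.62,51.125): [(15.9418, 40.8351) (24, 42.6818) (24, 67) (4.9525, 67)]  |A|=347.1691
6. ⊥bis P2·P5 via (11.72,48.97): [(13.3947, 46.8995) (17.9312, 41.291) (24, 42.6818) (24, 67) (4.9525, 67)]  |A|=340.5562
7. ⊥bis P2·P6 via (17.045,46.96): [(13.2914, 47.1454) (24, 46.6165) (24, 67) (4.9525, 67)]  |A|=298.2294
8. ⊥bis P2·P7 via (12.28,39.84): [(13.2914, 47.1454) (24, 46.6165) (24, 67) (4.9525, 67)]  |A|=298.2294
9. ⊥bis P2·P8 via (12.485,29.35): [(13.2914, 47.1454) (24, 46.6165) (24, 67) (4.9525, 67)]  |A|=298.2294
10. canonical 4-gon: [(13.2914, 47.1454) (24, 46.6165) (24, 67) (4.9525, 67)]
11. shoelace: 298.2294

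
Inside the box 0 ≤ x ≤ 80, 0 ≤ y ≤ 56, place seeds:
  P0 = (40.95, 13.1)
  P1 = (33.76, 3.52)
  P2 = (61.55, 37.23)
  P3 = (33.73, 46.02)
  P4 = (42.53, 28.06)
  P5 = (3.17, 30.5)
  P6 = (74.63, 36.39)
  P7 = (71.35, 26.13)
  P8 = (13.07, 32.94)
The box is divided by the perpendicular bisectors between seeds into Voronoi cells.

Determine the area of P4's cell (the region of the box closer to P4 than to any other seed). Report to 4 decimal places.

1. box [0,80]×[0,56]: [(0, 0) (80, 0) (80, 56) (0, 56)]
2. ⊥bis P4·P0 via (41.74,20.58): [(0, 24.9884) (80, 16.5392) (80, 56) (0, 56)]  |A|=2818.8984
3. ⊥bis P4·P1 via (38.145,15.79): [(0, 29.4221) (17.6109, 23.1284) (80, 16.5392) (80, 56) (0, 56)]  |A|=2779.8575
4. ⊥bis P4·P2 via (52.04,32.645): [(0, 29.4221) (17.6109, 23.1284) (58.7215, 18.7865) (40.78, 56) (0, 56)]  |A|=1630.2673
5. ⊥bis P4·P3 via (38.13,37.04): [(13.0582, 24.7554) (17.6109, 23.1284) (58.7215, 18.7865) (47.6679, 41.7134)]  |A|=514.0291
6. ⊥bis P4·P5 via (22.85,29.28): [(22.8675, 29.5617) (22.4371, 22.6187) (58.7215, 18.7865) (47.6679, 41.7134)]  |A|=478.2448
7. ⊥bis P4·P6 via (58.58,32.225): [(22.8675, 29.5617) (22.4371, 22.6187) (58.7215, 18.7865) (47.6679, 41.7134)]  |A|=478.2448
8. ⊥bis P4·P7 via (56.94,27.095): [(22.8675, 29.5617) (22.4371, 22.6187) (56.4, 19.0317) (56.6687, 23.0443) (47.6679, 41.7134)]  |A|=473.5543
9. ⊥bis P4·P8 via (27.8,30.5): [(28.0666, 32.1091) (26.4247, 22.1975) (56.4, 19.0317) (56.6687, 23.0443) (47.6679, 41.7134)]  |A|=435.946
10. canonical 5-gon: [(28.0666, 32.1091) (26.4247, 22.1975) (56.4, 19.0317) (56.6687, 23.0443) (47.6679, 41.7134)]
11. shoelace: 435.946

Area of P4's cell: 435.9460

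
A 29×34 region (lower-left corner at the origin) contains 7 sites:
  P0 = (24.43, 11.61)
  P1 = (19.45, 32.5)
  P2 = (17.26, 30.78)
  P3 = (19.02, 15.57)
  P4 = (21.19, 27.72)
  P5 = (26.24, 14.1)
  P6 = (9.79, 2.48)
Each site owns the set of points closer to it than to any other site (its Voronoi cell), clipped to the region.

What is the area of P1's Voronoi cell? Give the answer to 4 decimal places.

Area of P1's cell: 29.0465

1. box [0,29]×[0,34]: [(0, 0) (29, 0) (29, 34) (0, 34)]
2. ⊥bis P1·P0 via (21.94,22.055): [(0, 16.8247) (29, 23.738) (29, 34) (0, 34)]  |A|=397.8404
3. ⊥bis P1·P2 via (18.355,31.64): [(25.2611, 22.8467) (29, 23.738) (29, 34) (16.5015, 34)]  |A|=88.8837
4. ⊥bis P1·P3 via (19.235,24.035): [(24.4315, 23.903) (29, 23.787) (29, 34) (16.5015, 34)]  |A|=86.4276
5. ⊥bis P1·P4 via (20.32,30.11): [(19.7264, 29.8939) (29, 33.2697) (29, 34) (16.5015, 34)]  |A|=29.0465
6. ⊥bis P1·P5 via (22.845,23.3): [(19.7264, 29.8939) (29, 33.2697) (29, 34) (16.5015, 34)]  |A|=29.0465
7. ⊥bis P1·P6 via (14.62,17.49): [(19.7264, 29.8939) (29, 33.2697) (29, 34) (16.5015, 34)]  |A|=29.0465
8. canonical 4-gon: [(19.7264, 29.8939) (29, 33.2697) (29, 34) (16.5015, 34)]
9. shoelace: 29.0465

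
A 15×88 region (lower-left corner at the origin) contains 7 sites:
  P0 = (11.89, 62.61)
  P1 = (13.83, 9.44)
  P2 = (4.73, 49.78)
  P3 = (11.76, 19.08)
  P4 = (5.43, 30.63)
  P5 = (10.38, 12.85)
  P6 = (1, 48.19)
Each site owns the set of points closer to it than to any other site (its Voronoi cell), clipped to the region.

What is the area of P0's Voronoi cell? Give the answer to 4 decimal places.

Area of P0's cell: 470.2945

1. box [0,15]×[0,88]: [(0, 0) (15, 0) (15, 88) (0, 88)]
2. ⊥bis P0·P1 via (12.86,36.025): [(0, 35.5558) (15, 36.1031) (15, 88) (0, 88)]  |A|=782.5585
3. ⊥bis P0·P2 via (8.31,56.195): [(0, 60.8325) (15, 52.4615) (15, 88) (0, 88)]  |A|=470.2945
4. ⊥bis P0·P3 via (11.825,40.845): [(0, 60.8325) (15, 52.4615) (15, 88) (0, 88)]  |A|=470.2945
5. ⊥bis P0·P4 via (8.66,46.62): [(0, 60.8325) (15, 52.4615) (15, 88) (0, 88)]  |A|=470.2945
6. ⊥bis P0·P5 via (11.135,37.73): [(0, 60.8325) (15, 52.4615) (15, 88) (0, 88)]  |A|=470.2945
7. ⊥bis P0·P6 via (6.445,55.4): [(0, 60.8325) (15, 52.4615) (15, 88) (0, 88)]  |A|=470.2945
8. canonical 4-gon: [(0, 60.8325) (15, 52.4615) (15, 88) (0, 88)]
9. shoelace: 470.2945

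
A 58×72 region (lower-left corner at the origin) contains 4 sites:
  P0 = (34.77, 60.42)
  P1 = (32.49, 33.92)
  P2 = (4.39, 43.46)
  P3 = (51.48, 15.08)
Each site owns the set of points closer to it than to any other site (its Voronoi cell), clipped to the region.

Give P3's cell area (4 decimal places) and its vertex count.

1. box [0,58]×[0,72]: [(0, 0) (58, 0) (58, 72) (0, 72)]
2. ⊥bis P3·P0 via (43.125,37.75): [(0, 21.8563) (0, 0) (58, 0) (58, 43.2322)]  |A|=1887.5664
3. ⊥bis P3·P1 via (41.985,24.5): [(17.6785, 0) (58, 0) (58, 40.6425)]  |A|=819.383
4. ⊥bis P3·P2 via (27.935,29.27): [(17.6785, 0) (58, 0) (58, 40.6425)]  |A|=819.383
5. canonical 3-gon: [(17.6785, 0) (58, 0) (58, 40.6425)]
6. shoelace: 819.383

Area of P3's cell: 819.3830 (3 vertices)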